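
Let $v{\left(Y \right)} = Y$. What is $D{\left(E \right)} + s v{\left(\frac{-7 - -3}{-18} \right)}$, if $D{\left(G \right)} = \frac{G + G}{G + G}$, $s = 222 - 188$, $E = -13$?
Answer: $\frac{77}{9} \approx 8.5556$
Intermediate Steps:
$s = 34$ ($s = 222 - 188 = 34$)
$D{\left(G \right)} = 1$ ($D{\left(G \right)} = \frac{2 G}{2 G} = 2 G \frac{1}{2 G} = 1$)
$D{\left(E \right)} + s v{\left(\frac{-7 - -3}{-18} \right)} = 1 + 34 \frac{-7 - -3}{-18} = 1 + 34 \left(-7 + 3\right) \left(- \frac{1}{18}\right) = 1 + 34 \left(\left(-4\right) \left(- \frac{1}{18}\right)\right) = 1 + 34 \cdot \frac{2}{9} = 1 + \frac{68}{9} = \frac{77}{9}$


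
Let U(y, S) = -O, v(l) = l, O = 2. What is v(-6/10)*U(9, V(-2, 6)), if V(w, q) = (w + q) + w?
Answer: 6/5 ≈ 1.2000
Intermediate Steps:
V(w, q) = q + 2*w (V(w, q) = (q + w) + w = q + 2*w)
U(y, S) = -2 (U(y, S) = -1*2 = -2)
v(-6/10)*U(9, V(-2, 6)) = -6/10*(-2) = -6*⅒*(-2) = -⅗*(-2) = 6/5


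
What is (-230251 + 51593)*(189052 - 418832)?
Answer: 41052035240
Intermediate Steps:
(-230251 + 51593)*(189052 - 418832) = -178658*(-229780) = 41052035240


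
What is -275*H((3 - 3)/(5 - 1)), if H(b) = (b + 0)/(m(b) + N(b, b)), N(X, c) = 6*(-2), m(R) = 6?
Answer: 0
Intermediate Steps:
N(X, c) = -12
H(b) = -b/6 (H(b) = (b + 0)/(6 - 12) = b/(-6) = b*(-1/6) = -b/6)
-275*H((3 - 3)/(5 - 1)) = -(-275)*(3 - 3)/(5 - 1)/6 = -(-275)*0/4/6 = -(-275)*0*(1/4)/6 = -(-275)*0/6 = -275*0 = 0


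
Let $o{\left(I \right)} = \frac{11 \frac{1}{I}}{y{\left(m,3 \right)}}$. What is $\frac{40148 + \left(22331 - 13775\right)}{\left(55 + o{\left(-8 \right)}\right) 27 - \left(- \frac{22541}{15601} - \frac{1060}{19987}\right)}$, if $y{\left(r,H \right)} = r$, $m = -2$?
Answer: $\frac{242987908410368}{7508859092091} \approx 32.36$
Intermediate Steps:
$o{\left(I \right)} = - \frac{11}{2 I}$ ($o{\left(I \right)} = \frac{11 \frac{1}{I}}{-2} = \frac{11}{I} \left(- \frac{1}{2}\right) = - \frac{11}{2 I}$)
$\frac{40148 + \left(22331 - 13775\right)}{\left(55 + o{\left(-8 \right)}\right) 27 - \left(- \frac{22541}{15601} - \frac{1060}{19987}\right)} = \frac{40148 + \left(22331 - 13775\right)}{\left(55 - \frac{11}{2 \left(-8\right)}\right) 27 - \left(- \frac{22541}{15601} - \frac{1060}{19987}\right)} = \frac{40148 + \left(22331 - 13775\right)}{\left(55 - - \frac{11}{16}\right) 27 - - \frac{467064027}{311817187}} = \frac{40148 + 8556}{\left(55 + \frac{11}{16}\right) 27 + \left(\frac{1060}{19987} + \frac{22541}{15601}\right)} = \frac{48704}{\frac{891}{16} \cdot 27 + \frac{467064027}{311817187}} = \frac{48704}{\frac{24057}{16} + \frac{467064027}{311817187}} = \frac{48704}{\frac{7508859092091}{4989074992}} = 48704 \cdot \frac{4989074992}{7508859092091} = \frac{242987908410368}{7508859092091}$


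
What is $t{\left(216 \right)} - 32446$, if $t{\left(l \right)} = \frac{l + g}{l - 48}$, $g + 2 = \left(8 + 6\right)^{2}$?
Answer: $- \frac{2725259}{84} \approx -32444.0$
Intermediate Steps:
$g = 194$ ($g = -2 + \left(8 + 6\right)^{2} = -2 + 14^{2} = -2 + 196 = 194$)
$t{\left(l \right)} = \frac{194 + l}{-48 + l}$ ($t{\left(l \right)} = \frac{l + 194}{l - 48} = \frac{194 + l}{-48 + l}$)
$t{\left(216 \right)} - 32446 = \frac{194 + 216}{-48 + 216} - 32446 = \frac{1}{168} \cdot 410 - 32446 = \frac{205}{84} - 32446 = - \frac{2725259}{84}$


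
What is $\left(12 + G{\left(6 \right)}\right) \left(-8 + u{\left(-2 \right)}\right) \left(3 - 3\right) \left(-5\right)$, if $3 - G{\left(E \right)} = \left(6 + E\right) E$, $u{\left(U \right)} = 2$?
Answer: $0$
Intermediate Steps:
$G{\left(E \right)} = 3 - E \left(6 + E\right)$ ($G{\left(E \right)} = 3 - \left(6 + E\right) E = 3 - E \left(6 + E\right)$)
$\left(12 + G{\left(6 \right)}\right) \left(-8 + u{\left(-2 \right)}\right) \left(3 - 3\right) \left(-5\right) = \left(12 - 69\right) \left(-8 + 2\right) \left(3 - 3\right) \left(-5\right) = \left(12 - 69\right) \left(-6\right) 0 \left(-5\right) = \left(12 - 69\right) \left(-6\right) 0 = \left(-57\right) \left(-6\right) 0 = 342 \cdot 0 = 0$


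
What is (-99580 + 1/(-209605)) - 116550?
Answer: -45301928651/209605 ≈ -2.1613e+5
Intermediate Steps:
(-99580 + 1/(-209605)) - 116550 = (-99580 - 1/209605) - 116550 = -20872465901/209605 - 116550 = -45301928651/209605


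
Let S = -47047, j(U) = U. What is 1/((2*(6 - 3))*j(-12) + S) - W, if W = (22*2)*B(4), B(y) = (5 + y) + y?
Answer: -26952069/47119 ≈ -572.00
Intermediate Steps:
B(y) = 5 + 2*y
W = 572 (W = (22*2)*(5 + 2*4) = 44*(5 + 8) = 44*13 = 572)
1/((2*(6 - 3))*j(-12) + S) - W = 1/((2*(6 - 3))*(-12) - 47047) - 1*572 = 1/((2*3)*(-12) - 47047) - 572 = 1/(6*(-12) - 47047) - 572 = 1/(-72 - 47047) - 572 = 1/(-47119) - 572 = -1/47119 - 572 = -26952069/47119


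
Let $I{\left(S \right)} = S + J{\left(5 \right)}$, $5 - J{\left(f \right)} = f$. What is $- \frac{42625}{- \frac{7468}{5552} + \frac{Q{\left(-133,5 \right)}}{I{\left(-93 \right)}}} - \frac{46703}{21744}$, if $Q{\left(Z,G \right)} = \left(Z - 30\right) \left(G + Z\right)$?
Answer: $\frac{118279364291311}{633464973072} \approx 186.72$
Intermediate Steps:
$J{\left(f \right)} = 5 - f$
$Q{\left(Z,G \right)} = \left(-30 + Z\right) \left(G + Z\right)$
$I{\left(S \right)} = S$ ($I{\left(S \right)} = S + \left(5 - 5\right) = S + 0 = S$)
$- \frac{42625}{- \frac{7468}{5552} + \frac{Q{\left(-133,5 \right)}}{I{\left(-93 \right)}}} - \frac{46703}{21744} = - \frac{42625}{- \frac{7468}{5552} + \frac{\left(-133\right)^{2} - 150 - -3990 + 5 \left(-133\right)}{-93}} - \frac{46703}{21744} = - \frac{42625}{\left(-7468\right) \frac{1}{5552} + \left(17689 - 150 + 3990 - 665\right) \left(- \frac{1}{93}\right)} - \frac{46703}{21744} = - \frac{42625}{- \frac{1867}{1388} + 20864 \left(- \frac{1}{93}\right)} - \frac{46703}{21744} = - \frac{42625}{- \frac{1867}{1388} - \frac{20864}{93}} - \frac{46703}{21744} = - \frac{42625}{- \frac{29132863}{129084}} - \frac{46703}{21744} = \left(-42625\right) \left(- \frac{129084}{29132863}\right) - \frac{46703}{21744} = \frac{5502205500}{29132863} - \frac{46703}{21744} = \frac{118279364291311}{633464973072}$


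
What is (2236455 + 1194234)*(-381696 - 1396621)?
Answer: -6100852570413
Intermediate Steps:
(2236455 + 1194234)*(-381696 - 1396621) = 3430689*(-1778317) = -6100852570413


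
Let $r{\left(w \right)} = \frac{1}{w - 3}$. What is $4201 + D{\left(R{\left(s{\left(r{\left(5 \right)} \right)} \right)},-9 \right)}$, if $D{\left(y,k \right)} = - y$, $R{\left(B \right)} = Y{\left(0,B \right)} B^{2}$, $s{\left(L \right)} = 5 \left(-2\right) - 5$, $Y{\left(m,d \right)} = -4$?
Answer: $5101$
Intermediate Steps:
$r{\left(w \right)} = \frac{1}{-3 + w}$
$s{\left(L \right)} = -15$ ($s{\left(L \right)} = -10 - 5 = -15$)
$R{\left(B \right)} = - 4 B^{2}$
$4201 + D{\left(R{\left(s{\left(r{\left(5 \right)} \right)} \right)},-9 \right)} = 4201 - - 4 \left(-15\right)^{2} = 4201 - \left(-4\right) 225 = 4201 - -900 = 4201 + 900 = 5101$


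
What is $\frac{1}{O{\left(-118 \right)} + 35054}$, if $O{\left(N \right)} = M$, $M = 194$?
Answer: $\frac{1}{35248} \approx 2.837 \cdot 10^{-5}$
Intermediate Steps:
$O{\left(N \right)} = 194$
$\frac{1}{O{\left(-118 \right)} + 35054} = \frac{1}{194 + 35054} = \frac{1}{35248}$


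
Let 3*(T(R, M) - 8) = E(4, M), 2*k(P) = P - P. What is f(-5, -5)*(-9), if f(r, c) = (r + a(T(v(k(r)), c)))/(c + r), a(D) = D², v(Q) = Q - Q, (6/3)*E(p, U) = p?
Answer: 631/10 ≈ 63.100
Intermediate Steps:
k(P) = 0 (k(P) = (P - P)/2 = (½)*0 = 0)
E(p, U) = p/2
v(Q) = 0
T(R, M) = 26/3 (T(R, M) = 8 + ((½)*4)/3 = 8 + (⅓)*2 = 8 + ⅔ = 26/3)
f(r, c) = (676/9 + r)/(c + r) (f(r, c) = (r + (26/3)²)/(c + r) = (r + 676/9)/(c + r) = (676/9 + r)/(c + r))
f(-5, -5)*(-9) = ((676/9 - 5)/(-5 - 5))*(-9) = ((631/9)/(-10))*(-9) = -⅒*631/9*(-9) = -631/90*(-9) = 631/10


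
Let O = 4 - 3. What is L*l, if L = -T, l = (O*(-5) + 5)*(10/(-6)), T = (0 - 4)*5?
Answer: 0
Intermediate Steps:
O = 1
T = -20 (T = -4*5 = -20)
l = 0 (l = (1*(-5) + 5)*(10/(-6)) = (-5 + 5)*(10*(-1/6)) = 0*(-5/3) = 0)
L = 20 (L = -1*(-20) = 20)
L*l = 20*0 = 0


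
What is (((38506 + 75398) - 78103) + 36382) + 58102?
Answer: 130285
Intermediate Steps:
(((38506 + 75398) - 78103) + 36382) + 58102 = ((113904 - 78103) + 36382) + 58102 = (35801 + 36382) + 58102 = 72183 + 58102 = 130285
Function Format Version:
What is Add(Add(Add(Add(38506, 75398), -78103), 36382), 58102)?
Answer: 130285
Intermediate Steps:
Add(Add(Add(Add(38506, 75398), -78103), 36382), 58102) = Add(Add(Add(113904, -78103), 36382), 58102) = Add(Add(35801, 36382), 58102) = Add(72183, 58102) = 130285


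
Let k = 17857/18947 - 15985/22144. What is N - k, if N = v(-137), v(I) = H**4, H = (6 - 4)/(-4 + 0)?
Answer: -66334965/419562368 ≈ -0.15811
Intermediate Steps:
H = -1/2 (H = 2/(-4) = 2*(-1/4) = -1/2 ≈ -0.50000)
v(I) = 1/16 (v(I) = (-1/2)**4 = 1/16)
N = 1/16 ≈ 0.062500
k = 92557613/419562368 (k = 17857*(1/18947) - 15985*1/22144 = 17857/18947 - 15985/22144 = 92557613/419562368 ≈ 0.22061)
N - k = 1/16 - 1*92557613/419562368 = 1/16 - 92557613/419562368 = -66334965/419562368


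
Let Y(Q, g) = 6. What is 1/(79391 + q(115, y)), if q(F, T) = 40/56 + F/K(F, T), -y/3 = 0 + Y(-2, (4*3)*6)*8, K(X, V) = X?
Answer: 7/555749 ≈ 1.2596e-5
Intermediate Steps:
y = -144 (y = -3*(0 + 6*8) = -3*(0 + 48) = -3*48 = -144)
q(F, T) = 12/7 (q(F, T) = 40/56 + F/F = 40*(1/56) + 1 = 5/7 + 1 = 12/7)
1/(79391 + q(115, y)) = 1/(79391 + 12/7) = 1/(555749/7) = 7/555749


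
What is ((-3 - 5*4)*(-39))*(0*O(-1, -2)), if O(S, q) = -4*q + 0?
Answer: 0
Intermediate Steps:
O(S, q) = -4*q
((-3 - 5*4)*(-39))*(0*O(-1, -2)) = ((-3 - 5*4)*(-39))*(0*(-4*(-2))) = ((-3 - 20)*(-39))*(0*8) = -23*(-39)*0 = 897*0 = 0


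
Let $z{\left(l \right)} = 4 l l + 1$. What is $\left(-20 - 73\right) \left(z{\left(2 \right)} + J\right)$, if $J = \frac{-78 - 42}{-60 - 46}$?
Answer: $- \frac{89373}{53} \approx -1686.3$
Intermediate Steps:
$J = \frac{60}{53}$ ($J = - \frac{120}{-106} = \left(-120\right) \left(- \frac{1}{106}\right) = \frac{60}{53} \approx 1.1321$)
$z{\left(l \right)} = 1 + 4 l^{2}$ ($z{\left(l \right)} = 4 l^{2} + 1 = 1 + 4 l^{2}$)
$\left(-20 - 73\right) \left(z{\left(2 \right)} + J\right) = \left(-20 - 73\right) \left(\left(1 + 4 \cdot 2^{2}\right) + \frac{60}{53}\right) = \left(-20 - 73\right) \left(\left(1 + 4 \cdot 4\right) + \frac{60}{53}\right) = - 93 \left(\left(1 + 16\right) + \frac{60}{53}\right) = - 93 \left(17 + \frac{60}{53}\right) = \left(-93\right) \frac{961}{53} = - \frac{89373}{53}$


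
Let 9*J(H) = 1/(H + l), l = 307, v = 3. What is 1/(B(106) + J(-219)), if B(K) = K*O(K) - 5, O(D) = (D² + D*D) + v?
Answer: 792/1886817241 ≈ 4.1975e-7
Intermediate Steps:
O(D) = 3 + 2*D² (O(D) = (D² + D*D) + 3 = (D² + D²) + 3 = 2*D² + 3 = 3 + 2*D²)
J(H) = 1/(9*(307 + H)) (J(H) = 1/(9*(H + 307)) = 1/(9*(307 + H)))
B(K) = -5 + K*(3 + 2*K²) (B(K) = K*(3 + 2*K²) - 5 = -5 + K*(3 + 2*K²))
1/(B(106) + J(-219)) = 1/((-5 + 106*(3 + 2*106²)) + 1/(9*(307 - 219))) = 1/((-5 + 106*(3 + 2*11236)) + (⅑)/88) = 1/((-5 + 106*(3 + 22472)) + (⅑)*(1/88)) = 1/((-5 + 106*22475) + 1/792) = 1/((-5 + 2382350) + 1/792) = 1/(2382345 + 1/792) = 1/(1886817241/792) = 792/1886817241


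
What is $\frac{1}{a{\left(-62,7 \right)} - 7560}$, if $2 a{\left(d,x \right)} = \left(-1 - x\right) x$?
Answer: $- \frac{1}{7588} \approx -0.00013179$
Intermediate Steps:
$a{\left(d,x \right)} = \frac{x \left(-1 - x\right)}{2}$ ($a{\left(d,x \right)} = \frac{\left(-1 - x\right) x}{2} = \frac{x \left(-1 - x\right)}{2}$)
$\frac{1}{a{\left(-62,7 \right)} - 7560} = \frac{1}{\left(- \frac{1}{2}\right) 7 \left(1 + 7\right) - 7560} = \frac{1}{\left(- \frac{1}{2}\right) 7 \cdot 8 - 7560} = \frac{1}{-28 - 7560} = \frac{1}{-7588} = - \frac{1}{7588}$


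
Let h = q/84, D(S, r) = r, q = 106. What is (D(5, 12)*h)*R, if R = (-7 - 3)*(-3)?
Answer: 3180/7 ≈ 454.29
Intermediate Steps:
R = 30 (R = -10*(-3) = 30)
h = 53/42 (h = 106/84 = 106*(1/84) = 53/42 ≈ 1.2619)
(D(5, 12)*h)*R = (12*(53/42))*30 = (106/7)*30 = 3180/7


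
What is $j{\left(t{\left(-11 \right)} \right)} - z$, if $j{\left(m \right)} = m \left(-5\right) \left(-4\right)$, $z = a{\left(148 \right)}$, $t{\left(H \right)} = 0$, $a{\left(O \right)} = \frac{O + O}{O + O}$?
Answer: $-1$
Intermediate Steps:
$a{\left(O \right)} = 1$ ($a{\left(O \right)} = \frac{2 O}{2 O} = 2 O \frac{1}{2 O} = 1$)
$z = 1$
$j{\left(m \right)} = 20 m$ ($j{\left(m \right)} = - 5 m \left(-4\right) = 20 m$)
$j{\left(t{\left(-11 \right)} \right)} - z = 20 \cdot 0 - 1 = 0 - 1 = -1$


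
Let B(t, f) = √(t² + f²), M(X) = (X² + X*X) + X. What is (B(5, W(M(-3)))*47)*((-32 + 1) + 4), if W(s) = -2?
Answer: -1269*√29 ≈ -6833.8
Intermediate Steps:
M(X) = X + 2*X² (M(X) = (X² + X²) + X = 2*X² + X = X + 2*X²)
B(t, f) = √(f² + t²)
(B(5, W(M(-3)))*47)*((-32 + 1) + 4) = (√((-2)² + 5²)*47)*((-32 + 1) + 4) = (√(4 + 25)*47)*(-31 + 4) = (√29*47)*(-27) = (47*√29)*(-27) = -1269*√29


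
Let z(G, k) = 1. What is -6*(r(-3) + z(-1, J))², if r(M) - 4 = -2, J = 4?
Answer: -54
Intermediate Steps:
r(M) = 2 (r(M) = 4 - 2 = 2)
-6*(r(-3) + z(-1, J))² = -6*(2 + 1)² = -6*3² = -6*9 = -54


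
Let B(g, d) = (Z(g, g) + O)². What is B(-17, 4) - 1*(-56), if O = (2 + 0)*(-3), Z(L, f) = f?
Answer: 585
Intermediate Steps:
O = -6 (O = 2*(-3) = -6)
B(g, d) = (-6 + g)² (B(g, d) = (g - 6)² = (-6 + g)²)
B(-17, 4) - 1*(-56) = (-6 - 17)² - 1*(-56) = (-23)² + 56 = 529 + 56 = 585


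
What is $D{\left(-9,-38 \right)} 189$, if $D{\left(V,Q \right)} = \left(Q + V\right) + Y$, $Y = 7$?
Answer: $-7560$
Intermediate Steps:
$D{\left(V,Q \right)} = 7 + Q + V$ ($D{\left(V,Q \right)} = \left(Q + V\right) + 7 = 7 + Q + V$)
$D{\left(-9,-38 \right)} 189 = \left(7 - 38 - 9\right) 189 = \left(-40\right) 189 = -7560$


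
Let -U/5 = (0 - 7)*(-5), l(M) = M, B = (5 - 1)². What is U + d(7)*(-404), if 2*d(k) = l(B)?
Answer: -3407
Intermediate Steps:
B = 16 (B = 4² = 16)
d(k) = 8 (d(k) = (½)*16 = 8)
U = -175 (U = -5*(0 - 7)*(-5) = -(-35)*(-5) = -5*35 = -175)
U + d(7)*(-404) = -175 + 8*(-404) = -175 - 3232 = -3407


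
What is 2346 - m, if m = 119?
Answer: 2227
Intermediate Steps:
2346 - m = 2346 - 1*119 = 2346 - 119 = 2227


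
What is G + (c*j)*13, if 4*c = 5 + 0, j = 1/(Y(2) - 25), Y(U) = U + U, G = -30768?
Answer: -2584577/84 ≈ -30769.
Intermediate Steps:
Y(U) = 2*U
j = -1/21 (j = 1/(2*2 - 25) = 1/(4 - 25) = 1/(-21) = -1/21 ≈ -0.047619)
c = 5/4 (c = (5 + 0)/4 = (1/4)*5 = 5/4 ≈ 1.2500)
G + (c*j)*13 = -30768 + ((5/4)*(-1/21))*13 = -30768 - 5/84*13 = -30768 - 65/84 = -2584577/84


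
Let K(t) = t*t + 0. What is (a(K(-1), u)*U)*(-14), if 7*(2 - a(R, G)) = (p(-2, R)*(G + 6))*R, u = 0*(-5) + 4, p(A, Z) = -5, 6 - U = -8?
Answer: -1792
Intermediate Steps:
U = 14 (U = 6 - 1*(-8) = 6 + 8 = 14)
u = 4 (u = 0 + 4 = 4)
K(t) = t² (K(t) = t² + 0 = t²)
a(R, G) = 2 - R*(-30 - 5*G)/7 (a(R, G) = 2 - (-5*(G + 6))*R/7 = 2 - (-5*(6 + G))*R/7 = 2 - (-30 - 5*G)*R/7 = 2 - R*(-30 - 5*G)/7)
(a(K(-1), u)*U)*(-14) = ((2 + (30/7)*(-1)² + (5/7)*4*(-1)²)*14)*(-14) = ((2 + (30/7)*1 + (5/7)*4*1)*14)*(-14) = ((2 + 30/7 + 20/7)*14)*(-14) = ((64/7)*14)*(-14) = 128*(-14) = -1792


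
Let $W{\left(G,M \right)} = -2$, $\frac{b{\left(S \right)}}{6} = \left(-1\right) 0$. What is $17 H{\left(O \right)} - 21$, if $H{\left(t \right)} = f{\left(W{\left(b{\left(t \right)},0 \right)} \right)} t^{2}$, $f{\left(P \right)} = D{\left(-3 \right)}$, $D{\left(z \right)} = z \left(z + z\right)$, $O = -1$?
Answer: $285$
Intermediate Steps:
$b{\left(S \right)} = 0$ ($b{\left(S \right)} = 6 \left(\left(-1\right) 0\right) = 6 \cdot 0 = 0$)
$D{\left(z \right)} = 2 z^{2}$ ($D{\left(z \right)} = z 2 z = 2 z^{2}$)
$f{\left(P \right)} = 18$ ($f{\left(P \right)} = 2 \left(-3\right)^{2} = 2 \cdot 9 = 18$)
$H{\left(t \right)} = 18 t^{2}$
$17 H{\left(O \right)} - 21 = 17 \cdot 18 \left(-1\right)^{2} - 21 = 17 \cdot 18 \cdot 1 - 21 = 17 \cdot 18 - 21 = 306 - 21 = 285$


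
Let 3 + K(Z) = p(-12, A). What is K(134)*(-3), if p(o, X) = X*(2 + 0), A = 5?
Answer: -21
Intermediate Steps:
p(o, X) = 2*X (p(o, X) = X*2 = 2*X)
K(Z) = 7 (K(Z) = -3 + 2*5 = -3 + 10 = 7)
K(134)*(-3) = 7*(-3) = -21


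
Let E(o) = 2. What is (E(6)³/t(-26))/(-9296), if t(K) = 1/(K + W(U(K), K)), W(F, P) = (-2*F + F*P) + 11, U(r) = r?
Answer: -713/1162 ≈ -0.61360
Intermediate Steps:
W(F, P) = 11 - 2*F + F*P
t(K) = 1/(11 + K² - K) (t(K) = 1/(K + (11 - 2*K + K*K)) = 1/(K + (11 - 2*K + K²)) = 1/(K + (11 + K² - 2*K)) = 1/(11 + K² - K))
(E(6)³/t(-26))/(-9296) = (2³/(1/(11 + (-26)² - 1*(-26))))/(-9296) = (8/(1/(11 + 676 + 26)))*(-1/9296) = (8/(1/713))*(-1/9296) = (8*713)*(-1/9296) = 5704*(-1/9296) = -713/1162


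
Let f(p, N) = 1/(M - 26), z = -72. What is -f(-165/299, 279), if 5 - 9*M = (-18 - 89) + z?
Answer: 9/50 ≈ 0.18000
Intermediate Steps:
M = 184/9 (M = 5/9 - ((-18 - 89) - 72)/9 = 5/9 - (-107 - 72)/9 = 5/9 - 1/9*(-179) = 5/9 + 179/9 = 184/9 ≈ 20.444)
f(p, N) = -9/50 (f(p, N) = 1/(184/9 - 26) = 1/(-50/9) = -9/50)
-f(-165/299, 279) = -1*(-9/50) = 9/50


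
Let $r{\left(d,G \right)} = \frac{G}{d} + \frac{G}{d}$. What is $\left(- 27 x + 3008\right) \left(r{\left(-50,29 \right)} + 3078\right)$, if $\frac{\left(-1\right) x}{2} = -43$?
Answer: $\frac{52767806}{25} \approx 2.1107 \cdot 10^{6}$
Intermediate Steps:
$x = 86$ ($x = \left(-2\right) \left(-43\right) = 86$)
$r{\left(d,G \right)} = \frac{2 G}{d}$
$\left(- 27 x + 3008\right) \left(r{\left(-50,29 \right)} + 3078\right) = \left(\left(-27\right) 86 + 3008\right) \left(2 \cdot 29 \frac{1}{-50} + 3078\right) = \left(-2322 + 3008\right) \left(2 \cdot 29 \left(- \frac{1}{50}\right) + 3078\right) = 686 \left(- \frac{29}{25} + 3078\right) = 686 \cdot \frac{76921}{25} = \frac{52767806}{25}$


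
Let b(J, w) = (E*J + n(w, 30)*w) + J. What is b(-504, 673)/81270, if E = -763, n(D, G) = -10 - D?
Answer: -75611/81270 ≈ -0.93037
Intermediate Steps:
b(J, w) = -762*J + w*(-10 - w) (b(J, w) = (-763*J + (-10 - w)*w) + J = (-763*J + w*(-10 - w)) + J = -762*J + w*(-10 - w))
b(-504, 673)/81270 = (-762*(-504) - 1*673*(10 + 673))/81270 = (384048 - 1*673*683)*(1/81270) = (384048 - 459659)*(1/81270) = -75611*1/81270 = -75611/81270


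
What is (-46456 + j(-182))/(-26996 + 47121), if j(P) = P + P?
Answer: -9364/4025 ≈ -2.3265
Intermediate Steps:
j(P) = 2*P
(-46456 + j(-182))/(-26996 + 47121) = (-46456 + 2*(-182))/(-26996 + 47121) = (-46456 - 364)/20125 = -46820*1/20125 = -9364/4025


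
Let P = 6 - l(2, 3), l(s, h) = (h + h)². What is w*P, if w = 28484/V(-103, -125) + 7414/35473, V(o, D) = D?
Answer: 6056917092/886825 ≈ 6829.9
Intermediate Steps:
l(s, h) = 4*h² (l(s, h) = (2*h)² = 4*h²)
P = -30 (P = 6 - 4*3² = 6 - 4*9 = 6 - 1*36 = 6 - 36 = -30)
w = -1009486182/4434125 (w = 28484/(-125) + 7414/35473 = 28484*(-1/125) + 7414*(1/35473) = -28484/125 + 7414/35473 = -1009486182/4434125 ≈ -227.66)
w*P = -1009486182/4434125*(-30) = 6056917092/886825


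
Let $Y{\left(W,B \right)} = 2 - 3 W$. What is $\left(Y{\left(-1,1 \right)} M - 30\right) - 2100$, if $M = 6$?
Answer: $-2100$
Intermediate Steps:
$\left(Y{\left(-1,1 \right)} M - 30\right) - 2100 = \left(\left(2 - -3\right) 6 - 30\right) - 2100 = \left(\left(2 + 3\right) 6 - 30\right) - 2100 = \left(5 \cdot 6 - 30\right) - 2100 = \left(30 - 30\right) - 2100 = 0 - 2100 = -2100$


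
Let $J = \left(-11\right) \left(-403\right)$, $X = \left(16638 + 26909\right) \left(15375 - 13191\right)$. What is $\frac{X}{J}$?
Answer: $\frac{7315896}{341} \approx 21454.0$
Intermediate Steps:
$X = 95106648$ ($X = 43547 \cdot 2184 = 95106648$)
$J = 4433$
$\frac{X}{J} = \frac{95106648}{4433} = 95106648 \cdot \frac{1}{4433} = \frac{7315896}{341}$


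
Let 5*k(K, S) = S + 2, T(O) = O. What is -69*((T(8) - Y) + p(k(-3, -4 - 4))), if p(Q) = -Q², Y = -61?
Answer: -116541/25 ≈ -4661.6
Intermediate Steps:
k(K, S) = ⅖ + S/5 (k(K, S) = (S + 2)/5 = (2 + S)/5 = ⅖ + S/5)
-69*((T(8) - Y) + p(k(-3, -4 - 4))) = -69*((8 - 1*(-61)) - (⅖ + (-4 - 4)/5)²) = -69*((8 + 61) - (⅖ + (⅕)*(-8))²) = -69*(69 - (⅖ - 8/5)²) = -69*(69 - (-6/5)²) = -69*(69 - 1*36/25) = -69*(69 - 36/25) = -69*1689/25 = -116541/25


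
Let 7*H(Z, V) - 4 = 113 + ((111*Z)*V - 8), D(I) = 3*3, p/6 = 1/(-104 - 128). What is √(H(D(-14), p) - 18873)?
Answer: I*√3108991487/406 ≈ 137.34*I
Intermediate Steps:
p = -3/116 (p = 6/(-104 - 128) = 6/(-232) = 6*(-1/232) = -3/116 ≈ -0.025862)
D(I) = 9
H(Z, V) = 109/7 + 111*V*Z/7 (H(Z, V) = 4/7 + (113 + ((111*Z)*V - 8))/7 = 4/7 + (113 + (111*V*Z - 8))/7 = 4/7 + (113 + (-8 + 111*V*Z))/7 = 4/7 + (105 + 111*V*Z)/7 = 4/7 + (15 + 111*V*Z/7) = 109/7 + 111*V*Z/7)
√(H(D(-14), p) - 18873) = √((109/7 + (111/7)*(-3/116)*9) - 18873) = √((109/7 - 2997/812) - 18873) = √(9647/812 - 18873) = √(-15315229/812) = I*√3108991487/406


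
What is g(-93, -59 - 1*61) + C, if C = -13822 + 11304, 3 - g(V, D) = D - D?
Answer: -2515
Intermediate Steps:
g(V, D) = 3 (g(V, D) = 3 - (D - D) = 3 - 1*0 = 3 + 0 = 3)
C = -2518
g(-93, -59 - 1*61) + C = 3 - 2518 = -2515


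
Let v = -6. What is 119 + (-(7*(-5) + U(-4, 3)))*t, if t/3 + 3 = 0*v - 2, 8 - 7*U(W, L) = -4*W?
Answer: -2962/7 ≈ -423.14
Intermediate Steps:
U(W, L) = 8/7 + 4*W/7 (U(W, L) = 8/7 - (-4)*W/7 = 8/7 + 4*W/7)
t = -15 (t = -9 + 3*(0*(-6) - 2) = -9 + 3*(0 - 2) = -9 + 3*(-2) = -9 - 6 = -15)
119 + (-(7*(-5) + U(-4, 3)))*t = 119 - (7*(-5) + (8/7 + (4/7)*(-4)))*(-15) = 119 - (-35 + (8/7 - 16/7))*(-15) = 119 - (-35 - 8/7)*(-15) = 119 - 1*(-253/7)*(-15) = 119 + (253/7)*(-15) = 119 - 3795/7 = -2962/7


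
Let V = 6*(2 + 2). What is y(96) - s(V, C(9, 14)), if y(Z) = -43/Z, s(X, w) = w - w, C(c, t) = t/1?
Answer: -43/96 ≈ -0.44792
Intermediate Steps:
C(c, t) = t (C(c, t) = t*1 = t)
V = 24 (V = 6*4 = 24)
s(X, w) = 0
y(96) - s(V, C(9, 14)) = -43/96 - 1*0 = -43*1/96 + 0 = -43/96 + 0 = -43/96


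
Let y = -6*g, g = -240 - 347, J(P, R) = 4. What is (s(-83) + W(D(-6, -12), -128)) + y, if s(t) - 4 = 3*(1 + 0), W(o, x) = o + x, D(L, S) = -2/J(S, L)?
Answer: 6801/2 ≈ 3400.5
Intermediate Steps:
g = -587
D(L, S) = -1/2 (D(L, S) = -2/4 = -2*1/4 = -1/2)
s(t) = 7 (s(t) = 4 + 3*(1 + 0) = 4 + 3*1 = 4 + 3 = 7)
y = 3522 (y = -6*(-587) = 3522)
(s(-83) + W(D(-6, -12), -128)) + y = (7 + (-1/2 - 128)) + 3522 = (7 - 257/2) + 3522 = -243/2 + 3522 = 6801/2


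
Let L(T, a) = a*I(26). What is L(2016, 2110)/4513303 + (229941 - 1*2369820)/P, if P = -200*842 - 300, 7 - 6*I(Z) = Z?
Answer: 4138626477073/326311806900 ≈ 12.683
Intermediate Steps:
I(Z) = 7/6 - Z/6
P = -168700 (P = -168400 - 300 = -168700)
L(T, a) = -19*a/6 (L(T, a) = a*(7/6 - 1/6*26) = a*(7/6 - 13/3) = a*(-19/6) = -19*a/6)
L(2016, 2110)/4513303 + (229941 - 1*2369820)/P = -19/6*2110/4513303 + (229941 - 1*2369820)/(-168700) = -20045/3*1/4513303 + (229941 - 2369820)*(-1/168700) = -20045/13539909 - 2139879*(-1/168700) = -20045/13539909 + 305697/24100 = 4138626477073/326311806900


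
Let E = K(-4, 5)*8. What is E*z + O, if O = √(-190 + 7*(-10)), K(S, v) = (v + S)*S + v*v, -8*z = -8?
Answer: 168 + 2*I*√65 ≈ 168.0 + 16.125*I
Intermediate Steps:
z = 1 (z = -⅛*(-8) = 1)
K(S, v) = v² + S*(S + v) (K(S, v) = (S + v)*S + v² = S*(S + v) + v² = v² + S*(S + v))
O = 2*I*√65 (O = √(-190 - 70) = √(-260) = 2*I*√65 ≈ 16.125*I)
E = 168 (E = ((-4)² + 5² - 4*5)*8 = (16 + 25 - 20)*8 = 21*8 = 168)
E*z + O = 168*1 + 2*I*√65 = 168 + 2*I*√65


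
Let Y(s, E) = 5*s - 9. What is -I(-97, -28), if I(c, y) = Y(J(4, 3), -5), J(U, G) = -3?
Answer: 24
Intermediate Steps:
Y(s, E) = -9 + 5*s
I(c, y) = -24 (I(c, y) = -9 + 5*(-3) = -9 - 15 = -24)
-I(-97, -28) = -1*(-24) = 24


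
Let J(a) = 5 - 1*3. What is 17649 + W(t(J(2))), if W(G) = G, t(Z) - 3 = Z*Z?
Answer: 17656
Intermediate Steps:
J(a) = 2 (J(a) = 5 - 3 = 2)
t(Z) = 3 + Z² (t(Z) = 3 + Z*Z = 3 + Z²)
17649 + W(t(J(2))) = 17649 + (3 + 2²) = 17649 + (3 + 4) = 17649 + 7 = 17656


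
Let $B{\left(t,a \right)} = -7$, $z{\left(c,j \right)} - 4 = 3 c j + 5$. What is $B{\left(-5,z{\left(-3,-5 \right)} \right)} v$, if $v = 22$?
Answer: $-154$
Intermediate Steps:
$z{\left(c,j \right)} = 9 + 3 c j$ ($z{\left(c,j \right)} = 4 + \left(3 c j + 5\right) = 4 + \left(5 + 3 c j\right) = 9 + 3 c j$)
$B{\left(-5,z{\left(-3,-5 \right)} \right)} v = \left(-7\right) 22 = -154$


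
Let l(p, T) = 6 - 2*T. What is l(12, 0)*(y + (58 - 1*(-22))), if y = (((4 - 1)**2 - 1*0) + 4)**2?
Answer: 1494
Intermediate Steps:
y = 169 (y = ((3**2 + 0) + 4)**2 = ((9 + 0) + 4)**2 = (9 + 4)**2 = 13**2 = 169)
l(12, 0)*(y + (58 - 1*(-22))) = (6 - 2*0)*(169 + (58 - 1*(-22))) = (6 + 0)*(169 + (58 + 22)) = 6*(169 + 80) = 6*249 = 1494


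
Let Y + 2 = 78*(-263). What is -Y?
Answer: 20516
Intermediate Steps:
Y = -20516 (Y = -2 + 78*(-263) = -2 - 20514 = -20516)
-Y = -1*(-20516) = 20516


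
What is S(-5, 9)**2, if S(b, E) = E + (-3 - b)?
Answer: 121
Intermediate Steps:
S(b, E) = -3 + E - b
S(-5, 9)**2 = (-3 + 9 - 1*(-5))**2 = (-3 + 9 + 5)**2 = 11**2 = 121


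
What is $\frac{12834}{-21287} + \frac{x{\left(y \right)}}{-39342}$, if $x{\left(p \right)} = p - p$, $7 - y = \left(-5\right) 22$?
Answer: $- \frac{12834}{21287} \approx -0.6029$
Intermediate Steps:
$y = 117$ ($y = 7 - \left(-5\right) 22 = 7 - -110 = 7 + 110 = 117$)
$x{\left(p \right)} = 0$
$\frac{12834}{-21287} + \frac{x{\left(y \right)}}{-39342} = \frac{12834}{-21287} + \frac{0}{-39342} = 12834 \left(- \frac{1}{21287}\right) + 0 \left(- \frac{1}{39342}\right) = - \frac{12834}{21287} + 0 = - \frac{12834}{21287}$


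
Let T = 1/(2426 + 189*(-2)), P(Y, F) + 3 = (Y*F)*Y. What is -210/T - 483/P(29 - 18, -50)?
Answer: -2603273757/6053 ≈ -4.3008e+5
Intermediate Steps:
P(Y, F) = -3 + F*Y² (P(Y, F) = -3 + (Y*F)*Y = -3 + (F*Y)*Y = -3 + F*Y²)
T = 1/2048 (T = 1/(2426 - 378) = 1/2048 ≈ 0.00048828)
-210/T - 483/P(29 - 18, -50) = -210/1/2048 - 483/(-3 - 50*(29 - 18)²) = -210*2048 - 483/(-3 - 50*11²) = -430080 - 483/(-3 - 50*121) = -430080 - 483/(-3 - 6050) = -430080 - 483/(-6053) = -430080 - 483*(-1/6053) = -430080 + 483/6053 = -2603273757/6053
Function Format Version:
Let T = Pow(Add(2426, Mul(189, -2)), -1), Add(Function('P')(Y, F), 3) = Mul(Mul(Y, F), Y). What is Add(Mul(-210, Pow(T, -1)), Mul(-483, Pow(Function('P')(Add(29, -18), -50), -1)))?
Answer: Rational(-2603273757, 6053) ≈ -4.3008e+5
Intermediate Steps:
Function('P')(Y, F) = Add(-3, Mul(F, Pow(Y, 2))) (Function('P')(Y, F) = Add(-3, Mul(Mul(Y, F), Y)) = Add(-3, Mul(Mul(F, Y), Y)) = Add(-3, Mul(F, Pow(Y, 2))))
T = Rational(1, 2048) (T = Pow(Add(2426, -378), -1) = Pow(2048, -1) = Rational(1, 2048) ≈ 0.00048828)
Add(Mul(-210, Pow(T, -1)), Mul(-483, Pow(Function('P')(Add(29, -18), -50), -1))) = Add(Mul(-210, Pow(Rational(1, 2048), -1)), Mul(-483, Pow(Add(-3, Mul(-50, Pow(Add(29, -18), 2))), -1))) = Add(Mul(-210, 2048), Mul(-483, Pow(Add(-3, Mul(-50, Pow(11, 2))), -1))) = Add(-430080, Mul(-483, Pow(Add(-3, Mul(-50, 121)), -1))) = Add(-430080, Mul(-483, Pow(Add(-3, -6050), -1))) = Add(-430080, Mul(-483, Pow(-6053, -1))) = Add(-430080, Mul(-483, Rational(-1, 6053))) = Add(-430080, Rational(483, 6053)) = Rational(-2603273757, 6053)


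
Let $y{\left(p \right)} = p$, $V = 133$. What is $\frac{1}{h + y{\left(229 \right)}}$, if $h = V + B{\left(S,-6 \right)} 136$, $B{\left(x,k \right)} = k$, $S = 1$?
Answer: $- \frac{1}{454} \approx -0.0022026$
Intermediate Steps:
$h = -683$ ($h = 133 - 816 = -683$)
$\frac{1}{h + y{\left(229 \right)}} = \frac{1}{-683 + 229} = \frac{1}{-454} = - \frac{1}{454}$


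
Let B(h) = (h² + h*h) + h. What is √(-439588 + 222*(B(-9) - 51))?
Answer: 4*I*√26059 ≈ 645.71*I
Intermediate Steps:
B(h) = h + 2*h² (B(h) = (h² + h²) + h = 2*h² + h = h + 2*h²)
√(-439588 + 222*(B(-9) - 51)) = √(-439588 + 222*(-9*(1 + 2*(-9)) - 51)) = √(-439588 + 222*(-9*(1 - 18) - 51)) = √(-439588 + 222*(-9*(-17) - 51)) = √(-439588 + 222*(153 - 51)) = √(-439588 + 222*102) = √(-439588 + 22644) = √(-416944) = 4*I*√26059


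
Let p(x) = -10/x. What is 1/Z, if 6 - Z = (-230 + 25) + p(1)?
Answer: 1/221 ≈ 0.0045249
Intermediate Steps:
Z = 221 (Z = 6 - ((-230 + 25) - 10/1) = 6 - (-205 - 10*1) = 6 - (-205 - 10) = 6 - 1*(-215) = 6 + 215 = 221)
1/Z = 1/221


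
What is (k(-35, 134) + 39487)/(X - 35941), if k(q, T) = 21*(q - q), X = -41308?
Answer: -39487/77249 ≈ -0.51117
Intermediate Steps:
k(q, T) = 0 (k(q, T) = 21*0 = 0)
(k(-35, 134) + 39487)/(X - 35941) = (0 + 39487)/(-41308 - 35941) = 39487/(-77249) = 39487*(-1/77249) = -39487/77249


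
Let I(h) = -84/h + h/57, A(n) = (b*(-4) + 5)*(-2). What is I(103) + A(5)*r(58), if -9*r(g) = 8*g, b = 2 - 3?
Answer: 5454109/5871 ≈ 928.99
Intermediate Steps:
b = -1
r(g) = -8*g/9
A(n) = -18 (A(n) = (-1*(-4) + 5)*(-2) = (4 + 5)*(-2) = 9*(-2) = -18)
I(h) = -84/h + h/57 (I(h) = -84/h + h*(1/57) = -84/h + h/57)
I(103) + A(5)*r(58) = (-84/103 + (1/57)*103) - (-16)*58 = (-84*1/103 + 103/57) - 18*(-464/9) = (-84/103 + 103/57) + 928 = 5821/5871 + 928 = 5454109/5871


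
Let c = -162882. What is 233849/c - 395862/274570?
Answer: -64343357107/22361255370 ≈ -2.8774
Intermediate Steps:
233849/c - 395862/274570 = 233849/(-162882) - 395862/274570 = 233849*(-1/162882) - 395862*1/274570 = -233849/162882 - 197931/137285 = -64343357107/22361255370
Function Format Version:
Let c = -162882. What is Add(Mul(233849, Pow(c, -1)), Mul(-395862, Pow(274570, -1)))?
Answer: Rational(-64343357107, 22361255370) ≈ -2.8774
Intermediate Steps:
Add(Mul(233849, Pow(c, -1)), Mul(-395862, Pow(274570, -1))) = Add(Mul(233849, Pow(-162882, -1)), Mul(-395862, Pow(274570, -1))) = Add(Mul(233849, Rational(-1, 162882)), Mul(-395862, Rational(1, 274570))) = Add(Rational(-233849, 162882), Rational(-197931, 137285)) = Rational(-64343357107, 22361255370)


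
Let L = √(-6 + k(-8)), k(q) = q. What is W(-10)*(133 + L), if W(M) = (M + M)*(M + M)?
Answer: 53200 + 400*I*√14 ≈ 53200.0 + 1496.7*I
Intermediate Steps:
W(M) = 4*M² (W(M) = (2*M)*(2*M) = 4*M²)
L = I*√14 (L = √(-6 - 8) = √(-14) = I*√14 ≈ 3.7417*I)
W(-10)*(133 + L) = (4*(-10)²)*(133 + I*√14) = (4*100)*(133 + I*√14) = 400*(133 + I*√14) = 53200 + 400*I*√14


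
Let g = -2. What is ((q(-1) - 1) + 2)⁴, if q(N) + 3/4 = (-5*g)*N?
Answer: 2313441/256 ≈ 9036.9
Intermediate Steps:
q(N) = -¾ + 10*N (q(N) = -¾ + (-5*(-2))*N = -¾ + 10*N)
((q(-1) - 1) + 2)⁴ = (((-¾ + 10*(-1)) - 1) + 2)⁴ = (((-¾ - 10) - 1) + 2)⁴ = ((-43/4 - 1) + 2)⁴ = (-47/4 + 2)⁴ = (-39/4)⁴ = 2313441/256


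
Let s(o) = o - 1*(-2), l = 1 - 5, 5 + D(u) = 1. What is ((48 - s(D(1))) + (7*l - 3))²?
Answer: 361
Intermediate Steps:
D(u) = -4 (D(u) = -5 + 1 = -4)
l = -4
s(o) = 2 + o (s(o) = o + 2 = 2 + o)
((48 - s(D(1))) + (7*l - 3))² = ((48 - (2 - 4)) + (7*(-4) - 3))² = ((48 - 1*(-2)) + (-28 - 3))² = ((48 + 2) - 31)² = (50 - 31)² = 19² = 361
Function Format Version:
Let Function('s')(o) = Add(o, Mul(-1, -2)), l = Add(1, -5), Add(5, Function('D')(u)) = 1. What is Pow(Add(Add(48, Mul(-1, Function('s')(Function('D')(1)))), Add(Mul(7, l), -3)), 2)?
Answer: 361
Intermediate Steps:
Function('D')(u) = -4 (Function('D')(u) = Add(-5, 1) = -4)
l = -4
Function('s')(o) = Add(2, o) (Function('s')(o) = Add(o, 2) = Add(2, o))
Pow(Add(Add(48, Mul(-1, Function('s')(Function('D')(1)))), Add(Mul(7, l), -3)), 2) = Pow(Add(Add(48, Mul(-1, Add(2, -4))), Add(Mul(7, -4), -3)), 2) = Pow(Add(Add(48, Mul(-1, -2)), Add(-28, -3)), 2) = Pow(Add(Add(48, 2), -31), 2) = Pow(Add(50, -31), 2) = Pow(19, 2) = 361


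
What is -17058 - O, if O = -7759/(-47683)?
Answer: -813384373/47683 ≈ -17058.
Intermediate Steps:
O = 7759/47683 (O = -7759*(-1/47683) = 7759/47683 ≈ 0.16272)
-17058 - O = -17058 - 1*7759/47683 = -17058 - 7759/47683 = -813384373/47683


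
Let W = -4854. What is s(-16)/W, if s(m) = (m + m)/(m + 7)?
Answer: -16/21843 ≈ -0.00073250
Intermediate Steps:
s(m) = 2*m/(7 + m) (s(m) = (2*m)/(7 + m) = 2*m/(7 + m))
s(-16)/W = (2*(-16)/(7 - 16))/(-4854) = (2*(-16)/(-9))*(-1/4854) = (2*(-16)*(-⅑))*(-1/4854) = (32/9)*(-1/4854) = -16/21843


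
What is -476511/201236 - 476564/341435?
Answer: -36942766627/9815573380 ≈ -3.7637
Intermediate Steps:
-476511/201236 - 476564/341435 = -476511*1/201236 - 476564*1/341435 = -68073/28748 - 476564/341435 = -36942766627/9815573380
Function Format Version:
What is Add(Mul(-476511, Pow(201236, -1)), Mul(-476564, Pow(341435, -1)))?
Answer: Rational(-36942766627, 9815573380) ≈ -3.7637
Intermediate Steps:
Add(Mul(-476511, Pow(201236, -1)), Mul(-476564, Pow(341435, -1))) = Add(Mul(-476511, Rational(1, 201236)), Mul(-476564, Rational(1, 341435))) = Add(Rational(-68073, 28748), Rational(-476564, 341435)) = Rational(-36942766627, 9815573380)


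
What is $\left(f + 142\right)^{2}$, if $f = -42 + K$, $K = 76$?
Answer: $30976$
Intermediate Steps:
$f = 34$ ($f = -42 + 76 = 34$)
$\left(f + 142\right)^{2} = \left(34 + 142\right)^{2} = 176^{2} = 30976$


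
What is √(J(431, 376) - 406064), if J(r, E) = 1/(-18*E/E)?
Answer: I*√14618306/6 ≈ 637.23*I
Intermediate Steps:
J(r, E) = -1/18 (J(r, E) = 1/(-18*1) = 1/(-18) = -1/18)
√(J(431, 376) - 406064) = √(-1/18 - 406064) = √(-7309153/18) = I*√14618306/6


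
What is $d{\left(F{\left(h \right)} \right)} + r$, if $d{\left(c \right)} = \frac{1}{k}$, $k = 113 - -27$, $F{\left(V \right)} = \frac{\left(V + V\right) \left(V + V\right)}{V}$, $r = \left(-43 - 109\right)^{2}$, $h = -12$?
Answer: $\frac{3234561}{140} \approx 23104.0$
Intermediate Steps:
$r = 23104$ ($r = \left(-152\right)^{2} = 23104$)
$F{\left(V \right)} = 4 V$ ($F{\left(V \right)} = \frac{2 V 2 V}{V} = \frac{4 V^{2}}{V} = 4 V$)
$k = 140$ ($k = 113 + 27 = 140$)
$d{\left(c \right)} = \frac{1}{140}$
$d{\left(F{\left(h \right)} \right)} + r = \frac{1}{140} + 23104 = \frac{3234561}{140}$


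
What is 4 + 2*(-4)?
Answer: -4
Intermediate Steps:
4 + 2*(-4) = 4 - 8 = -4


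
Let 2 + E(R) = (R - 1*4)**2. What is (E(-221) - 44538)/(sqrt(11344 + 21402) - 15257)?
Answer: -92838845/232743303 - 6085*sqrt(32746)/232743303 ≈ -0.40362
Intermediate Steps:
E(R) = -2 + (-4 + R)**2 (E(R) = -2 + (R - 1*4)**2 = -2 + (R - 4)**2 = -2 + (-4 + R)**2)
(E(-221) - 44538)/(sqrt(11344 + 21402) - 15257) = ((-2 + (-4 - 221)**2) - 44538)/(sqrt(11344 + 21402) - 15257) = ((-2 + (-225)**2) - 44538)/(sqrt(32746) - 15257) = ((-2 + 50625) - 44538)/(-15257 + sqrt(32746)) = (50623 - 44538)/(-15257 + sqrt(32746)) = 6085/(-15257 + sqrt(32746))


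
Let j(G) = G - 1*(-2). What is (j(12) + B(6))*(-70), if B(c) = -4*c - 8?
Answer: 1260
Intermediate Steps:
B(c) = -8 - 4*c
j(G) = 2 + G (j(G) = G + 2 = 2 + G)
(j(12) + B(6))*(-70) = ((2 + 12) + (-8 - 4*6))*(-70) = (14 + (-8 - 24))*(-70) = (14 - 32)*(-70) = -18*(-70) = 1260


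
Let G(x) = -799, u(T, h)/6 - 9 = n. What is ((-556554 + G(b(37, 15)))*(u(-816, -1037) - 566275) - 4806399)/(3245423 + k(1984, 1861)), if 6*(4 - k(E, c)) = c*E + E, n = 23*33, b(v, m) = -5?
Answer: 939125943156/7889177 ≈ 1.1904e+5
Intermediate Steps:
n = 759
u(T, h) = 4608 (u(T, h) = 54 + 6*759 = 54 + 4554 = 4608)
k(E, c) = 4 - E/6 - E*c/6 (k(E, c) = 4 - (c*E + E)/6 = 4 - (E*c + E)/6 = 4 - (E + E*c)/6 = 4 + (-E/6 - E*c/6) = 4 - E/6 - E*c/6)
((-556554 + G(b(37, 15)))*(u(-816, -1037) - 566275) - 4806399)/(3245423 + k(1984, 1861)) = ((-556554 - 799)*(4608 - 566275) - 4806399)/(3245423 + (4 - ⅙*1984 - ⅙*1984*1861)) = (-557353*(-561667) - 4806399)/(3245423 + (4 - 992/3 - 1846112/3)) = (313046787451 - 4806399)/(3245423 - 1847092/3) = 313041981052/(7889177/3) = 313041981052*(3/7889177) = 939125943156/7889177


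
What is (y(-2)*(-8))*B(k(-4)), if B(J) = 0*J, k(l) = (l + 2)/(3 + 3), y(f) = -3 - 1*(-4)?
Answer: 0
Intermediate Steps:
y(f) = 1 (y(f) = -3 + 4 = 1)
k(l) = 1/3 + l/6 (k(l) = (2 + l)/6 = (2 + l)*(1/6) = 1/3 + l/6)
B(J) = 0
(y(-2)*(-8))*B(k(-4)) = (1*(-8))*0 = -8*0 = 0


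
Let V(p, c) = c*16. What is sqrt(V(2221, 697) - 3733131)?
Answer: I*sqrt(3721979) ≈ 1929.2*I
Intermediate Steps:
V(p, c) = 16*c
sqrt(V(2221, 697) - 3733131) = sqrt(16*697 - 3733131) = sqrt(11152 - 3733131) = sqrt(-3721979) = I*sqrt(3721979)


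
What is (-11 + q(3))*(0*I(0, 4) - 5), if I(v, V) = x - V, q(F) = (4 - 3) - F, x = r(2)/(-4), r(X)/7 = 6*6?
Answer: 65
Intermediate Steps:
r(X) = 252 (r(X) = 7*(6*6) = 7*36 = 252)
x = -63 (x = 252/(-4) = 252*(-1/4) = -63)
q(F) = 1 - F
I(v, V) = -63 - V
(-11 + q(3))*(0*I(0, 4) - 5) = (-11 + (1 - 1*3))*(0*(-63 - 1*4) - 5) = (-11 + (1 - 3))*(0*(-63 - 4) - 5) = (-11 - 2)*(0*(-67) - 5) = -13*(0 - 5) = -13*(-5) = 65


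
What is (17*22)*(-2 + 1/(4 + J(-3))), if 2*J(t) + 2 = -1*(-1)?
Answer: -4488/7 ≈ -641.14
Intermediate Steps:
J(t) = -½ (J(t) = -1 + (-1*(-1))/2 = -1 + (½)*1 = -1 + ½ = -½)
(17*22)*(-2 + 1/(4 + J(-3))) = (17*22)*(-2 + 1/(4 - ½)) = 374*(-2 + 1/(7/2)) = 374*(-2 + (2/7)*1) = 374*(-2 + 2/7) = 374*(-12/7) = -4488/7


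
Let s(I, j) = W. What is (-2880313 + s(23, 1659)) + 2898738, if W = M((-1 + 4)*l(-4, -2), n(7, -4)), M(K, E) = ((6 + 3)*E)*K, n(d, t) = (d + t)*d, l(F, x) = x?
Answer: 17291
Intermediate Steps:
n(d, t) = d*(d + t)
M(K, E) = 9*E*K (M(K, E) = (9*E)*K = 9*E*K)
W = -1134 (W = 9*(7*(7 - 4))*((-1 + 4)*(-2)) = 9*(7*3)*(3*(-2)) = 9*21*(-6) = -1134)
s(I, j) = -1134
(-2880313 + s(23, 1659)) + 2898738 = (-2880313 - 1134) + 2898738 = -2881447 + 2898738 = 17291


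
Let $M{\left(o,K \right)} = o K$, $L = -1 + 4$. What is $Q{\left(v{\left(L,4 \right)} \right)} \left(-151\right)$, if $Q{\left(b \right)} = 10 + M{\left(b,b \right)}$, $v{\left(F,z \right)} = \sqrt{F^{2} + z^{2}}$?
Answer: $-5285$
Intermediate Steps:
$L = 3$
$M{\left(o,K \right)} = K o$
$Q{\left(b \right)} = 10 + b^{2}$ ($Q{\left(b \right)} = 10 + b b = 10 + b^{2}$)
$Q{\left(v{\left(L,4 \right)} \right)} \left(-151\right) = \left(10 + \left(\sqrt{3^{2} + 4^{2}}\right)^{2}\right) \left(-151\right) = \left(10 + \left(\sqrt{9 + 16}\right)^{2}\right) \left(-151\right) = \left(10 + \left(\sqrt{25}\right)^{2}\right) \left(-151\right) = \left(10 + 5^{2}\right) \left(-151\right) = \left(10 + 25\right) \left(-151\right) = 35 \left(-151\right) = -5285$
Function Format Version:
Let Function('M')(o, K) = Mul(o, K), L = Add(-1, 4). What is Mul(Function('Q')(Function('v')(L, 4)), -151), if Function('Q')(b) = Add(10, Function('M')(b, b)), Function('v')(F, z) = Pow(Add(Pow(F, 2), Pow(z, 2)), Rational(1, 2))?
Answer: -5285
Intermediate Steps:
L = 3
Function('M')(o, K) = Mul(K, o)
Function('Q')(b) = Add(10, Pow(b, 2)) (Function('Q')(b) = Add(10, Mul(b, b)) = Add(10, Pow(b, 2)))
Mul(Function('Q')(Function('v')(L, 4)), -151) = Mul(Add(10, Pow(Pow(Add(Pow(3, 2), Pow(4, 2)), Rational(1, 2)), 2)), -151) = Mul(Add(10, Pow(Pow(Add(9, 16), Rational(1, 2)), 2)), -151) = Mul(Add(10, Pow(Pow(25, Rational(1, 2)), 2)), -151) = Mul(Add(10, Pow(5, 2)), -151) = Mul(Add(10, 25), -151) = Mul(35, -151) = -5285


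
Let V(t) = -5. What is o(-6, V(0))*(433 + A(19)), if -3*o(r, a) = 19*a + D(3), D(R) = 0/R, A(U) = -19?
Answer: 13110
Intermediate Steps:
D(R) = 0
o(r, a) = -19*a/3 (o(r, a) = -(19*a + 0)/3 = -19*a/3)
o(-6, V(0))*(433 + A(19)) = (-19/3*(-5))*(433 - 19) = (95/3)*414 = 13110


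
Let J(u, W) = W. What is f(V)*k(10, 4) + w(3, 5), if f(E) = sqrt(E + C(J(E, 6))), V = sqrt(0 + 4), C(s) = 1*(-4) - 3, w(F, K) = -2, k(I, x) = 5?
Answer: -2 + 5*I*sqrt(5) ≈ -2.0 + 11.18*I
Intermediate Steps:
C(s) = -7 (C(s) = -4 - 3 = -7)
V = 2 (V = sqrt(4) = 2)
f(E) = sqrt(-7 + E) (f(E) = sqrt(E - 7) = sqrt(-7 + E))
f(V)*k(10, 4) + w(3, 5) = sqrt(-7 + 2)*5 - 2 = sqrt(-5)*5 - 2 = (I*sqrt(5))*5 - 2 = 5*I*sqrt(5) - 2 = -2 + 5*I*sqrt(5)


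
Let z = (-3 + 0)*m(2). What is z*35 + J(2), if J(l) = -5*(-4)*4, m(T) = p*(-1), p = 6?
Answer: 710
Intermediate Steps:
m(T) = -6 (m(T) = 6*(-1) = -6)
J(l) = 80 (J(l) = 20*4 = 80)
z = 18 (z = (-3 + 0)*(-6) = -3*(-6) = 18)
z*35 + J(2) = 18*35 + 80 = 630 + 80 = 710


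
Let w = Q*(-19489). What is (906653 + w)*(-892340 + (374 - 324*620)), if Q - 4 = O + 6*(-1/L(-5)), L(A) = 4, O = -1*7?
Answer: -1086675245061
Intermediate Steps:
O = -7
Q = -9/2 (Q = 4 + (-7 + 6*(-1/4)) = 4 + (-7 - 3/2) = 4 - 17/2 = -9/2 ≈ -4.5000)
w = 175401/2 (w = -9/2*(-19489) = 175401/2 ≈ 87701.)
(906653 + w)*(-892340 + (374 - 324*620)) = (906653 + 175401/2)*(-892340 + (374 - 324*620)) = 1988707*(-892340 + (374 - 200880))/2 = 1988707*(-892340 - 200506)/2 = (1988707/2)*(-1092846) = -1086675245061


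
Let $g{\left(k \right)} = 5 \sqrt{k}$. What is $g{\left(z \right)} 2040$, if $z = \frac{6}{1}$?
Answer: $10200 \sqrt{6} \approx 24985.0$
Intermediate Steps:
$z = 6$ ($z = 6 \cdot 1 = 6$)
$g{\left(z \right)} 2040 = 5 \sqrt{6} \cdot 2040 = 10200 \sqrt{6}$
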